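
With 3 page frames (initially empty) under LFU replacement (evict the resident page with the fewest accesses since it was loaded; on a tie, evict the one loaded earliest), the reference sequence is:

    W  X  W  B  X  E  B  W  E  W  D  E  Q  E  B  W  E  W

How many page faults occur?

W: miss, frames [W]
X: miss, frames [W, X]
W: hit
B: miss, frames [W, X, B]
X: hit
E: miss, evict B, frames [W, X, E]
B: miss, evict E, frames [W, X, B]
W: hit
E: miss, evict B, frames [W, X, E]
W: hit
D: miss, evict E, frames [W, X, D]
E: miss, evict D, frames [W, X, E]
Q: miss, evict E, frames [W, X, Q]
E: miss, evict Q, frames [W, X, E]
B: miss, evict E, frames [W, X, B]
W: hit
E: miss, evict B, frames [W, X, E]
W: hit
Page faults: 12.

12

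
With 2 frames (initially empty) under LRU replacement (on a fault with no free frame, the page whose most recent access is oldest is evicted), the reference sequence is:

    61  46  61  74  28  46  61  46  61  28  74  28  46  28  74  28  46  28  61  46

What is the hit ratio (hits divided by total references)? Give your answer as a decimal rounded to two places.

0.35

61 → fault, frames [61]
46 → fault, frames [61, 46]
61 → hit
74 → fault, evict 46, frames [61, 74]
28 → fault, evict 61, frames [74, 28]
46 → fault, evict 74, frames [28, 46]
61 → fault, evict 28, frames [46, 61]
46 → hit
61 → hit
28 → fault, evict 46, frames [61, 28]
74 → fault, evict 61, frames [28, 74]
28 → hit
46 → fault, evict 74, frames [28, 46]
28 → hit
74 → fault, evict 46, frames [28, 74]
28 → hit
46 → fault, evict 74, frames [28, 46]
28 → hit
61 → fault, evict 46, frames [28, 61]
46 → fault, evict 28, frames [61, 46]
Hits: 7 of 20 references → 7/20 = 0.3500.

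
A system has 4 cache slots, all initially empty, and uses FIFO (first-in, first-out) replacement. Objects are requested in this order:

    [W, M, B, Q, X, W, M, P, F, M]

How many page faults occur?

9

W -> miss, frames {W}
M -> miss, frames {W,M}
B -> miss, frames {W,M,B}
Q -> miss, frames {W,M,B,Q}
X -> miss, evict W, frames {M,B,Q,X}
W -> miss, evict M, frames {B,Q,X,W}
M -> miss, evict B, frames {Q,X,W,M}
P -> miss, evict Q, frames {X,W,M,P}
F -> miss, evict X, frames {W,M,P,F}
M -> hit
Page faults: 9.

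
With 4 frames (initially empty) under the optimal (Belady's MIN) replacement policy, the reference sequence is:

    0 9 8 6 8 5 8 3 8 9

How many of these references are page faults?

6

0 → miss, frames [0]
9 → miss, frames [0, 9]
8 → miss, frames [0, 9, 8]
6 → miss, frames [0, 9, 8, 6]
8 → hit
5 → miss, evict 6, frames [0, 9, 8, 5]
8 → hit
3 → miss, evict 5, frames [0, 9, 8, 3]
8 → hit
9 → hit
Page faults: 6.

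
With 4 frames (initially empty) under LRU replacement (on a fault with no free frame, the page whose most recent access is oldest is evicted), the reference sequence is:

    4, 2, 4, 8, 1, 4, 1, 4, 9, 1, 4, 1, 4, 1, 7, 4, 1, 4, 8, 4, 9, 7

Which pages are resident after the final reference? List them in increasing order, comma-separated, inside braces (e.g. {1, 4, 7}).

{4, 7, 8, 9}

4 → miss, frames [4]
2 → miss, frames [4, 2]
4 → hit
8 → miss, frames [2, 4, 8]
1 → miss, frames [2, 4, 8, 1]
4 → hit
1 → hit
4 → hit
9 → miss, evict 2, frames [8, 1, 4, 9]
1 → hit
4 → hit
1 → hit
4 → hit
1 → hit
7 → miss, evict 8, frames [9, 4, 1, 7]
4 → hit
1 → hit
4 → hit
8 → miss, evict 9, frames [7, 1, 4, 8]
4 → hit
9 → miss, evict 7, frames [1, 8, 4, 9]
7 → miss, evict 1, frames [8, 4, 9, 7]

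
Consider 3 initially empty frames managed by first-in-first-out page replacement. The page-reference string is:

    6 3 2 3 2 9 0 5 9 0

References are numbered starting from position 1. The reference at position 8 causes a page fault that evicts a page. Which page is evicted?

2

pos 1: 6 -> miss, frames [6]
pos 2: 3 -> miss, frames [6, 3]
pos 3: 2 -> miss, frames [6, 3, 2]
pos 4: 3 -> hit
pos 5: 2 -> hit
pos 6: 9 -> miss, evict 6, frames [3, 2, 9]
pos 7: 0 -> miss, evict 3, frames [2, 9, 0]
pos 8: 5 -> miss, evict 2, frames [9, 0, 5]
At position 8, page 2 is evicted.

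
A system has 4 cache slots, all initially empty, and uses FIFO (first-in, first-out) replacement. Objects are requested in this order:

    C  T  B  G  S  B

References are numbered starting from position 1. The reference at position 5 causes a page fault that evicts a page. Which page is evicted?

C

pos 1: C: miss, frames [C]
pos 2: T: miss, frames [C, T]
pos 3: B: miss, frames [C, T, B]
pos 4: G: miss, frames [C, T, B, G]
pos 5: S: miss, evict C, frames [T, B, G, S]
At position 5, page C is evicted.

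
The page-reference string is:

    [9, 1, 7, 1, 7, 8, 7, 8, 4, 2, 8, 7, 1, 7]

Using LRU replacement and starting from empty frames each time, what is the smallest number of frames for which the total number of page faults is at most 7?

f=1: 14 faults
f=2: 9 faults
f=3: 8 faults
f=4: 7 faults
f=5: 6 faults
f=6: 6 faults
Smallest f with faults ≤ 7 is 4.

4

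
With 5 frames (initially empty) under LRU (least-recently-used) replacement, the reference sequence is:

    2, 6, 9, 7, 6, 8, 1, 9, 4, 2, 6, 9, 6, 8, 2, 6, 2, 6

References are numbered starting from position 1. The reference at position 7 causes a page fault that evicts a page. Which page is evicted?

2

pos 1: 2 → miss, frames {2}
pos 2: 6 → miss, frames {2,6}
pos 3: 9 → miss, frames {2,6,9}
pos 4: 7 → miss, frames {2,6,9,7}
pos 5: 6 → hit
pos 6: 8 → miss, frames {2,9,7,6,8}
pos 7: 1 → miss, evict 2, frames {9,7,6,8,1}
At position 7, page 2 is evicted.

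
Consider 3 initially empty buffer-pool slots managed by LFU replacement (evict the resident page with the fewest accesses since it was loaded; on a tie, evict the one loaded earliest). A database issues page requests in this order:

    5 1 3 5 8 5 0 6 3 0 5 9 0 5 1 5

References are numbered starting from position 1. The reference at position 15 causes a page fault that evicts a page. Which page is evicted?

9

pos 1: 5: fault, frames {5}
pos 2: 1: fault, frames {5,1}
pos 3: 3: fault, frames {5,1,3}
pos 4: 5: hit
pos 5: 8: fault, evict 1, frames {5,3,8}
pos 6: 5: hit
pos 7: 0: fault, evict 3, frames {5,8,0}
pos 8: 6: fault, evict 8, frames {5,0,6}
pos 9: 3: fault, evict 0, frames {5,6,3}
pos 10: 0: fault, evict 6, frames {5,3,0}
pos 11: 5: hit
pos 12: 9: fault, evict 3, frames {5,0,9}
pos 13: 0: hit
pos 14: 5: hit
pos 15: 1: fault, evict 9, frames {5,0,1}
At position 15, page 9 is evicted.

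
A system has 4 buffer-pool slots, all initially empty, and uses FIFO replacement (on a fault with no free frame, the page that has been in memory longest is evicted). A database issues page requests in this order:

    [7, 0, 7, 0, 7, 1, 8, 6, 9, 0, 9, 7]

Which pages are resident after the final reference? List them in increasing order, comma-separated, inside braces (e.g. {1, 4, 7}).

7 → fault, frames [7]
0 → fault, frames [7, 0]
7 → hit
0 → hit
7 → hit
1 → fault, frames [7, 0, 1]
8 → fault, frames [7, 0, 1, 8]
6 → fault, evict 7, frames [0, 1, 8, 6]
9 → fault, evict 0, frames [1, 8, 6, 9]
0 → fault, evict 1, frames [8, 6, 9, 0]
9 → hit
7 → fault, evict 8, frames [6, 9, 0, 7]

{0, 6, 7, 9}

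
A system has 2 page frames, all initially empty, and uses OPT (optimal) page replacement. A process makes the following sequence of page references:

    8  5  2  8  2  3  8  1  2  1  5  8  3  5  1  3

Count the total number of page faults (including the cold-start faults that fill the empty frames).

8 → fault, frames {8}
5 → fault, frames {8,5}
2 → fault, evict 5, frames {8,2}
8 → hit
2 → hit
3 → fault, evict 2, frames {8,3}
8 → hit
1 → fault, evict 3, frames {8,1}
2 → fault, evict 8, frames {1,2}
1 → hit
5 → fault, evict 2, frames {1,5}
8 → fault, evict 1, frames {5,8}
3 → fault, evict 8, frames {5,3}
5 → hit
1 → fault, evict 5, frames {3,1}
3 → hit
Page faults: 10.

10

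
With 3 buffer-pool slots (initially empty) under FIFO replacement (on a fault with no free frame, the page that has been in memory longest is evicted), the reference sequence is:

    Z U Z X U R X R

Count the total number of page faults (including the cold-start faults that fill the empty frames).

4

Z: miss, frames (Z)
U: miss, frames (Z U)
Z: hit
X: miss, frames (Z U X)
U: hit
R: miss, evict Z, frames (U X R)
X: hit
R: hit
Page faults: 4.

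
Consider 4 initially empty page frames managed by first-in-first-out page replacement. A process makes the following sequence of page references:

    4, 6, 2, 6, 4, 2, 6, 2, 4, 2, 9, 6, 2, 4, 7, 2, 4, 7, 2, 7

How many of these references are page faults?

6

4: miss, frames {4}
6: miss, frames {4,6}
2: miss, frames {4,6,2}
6: hit
4: hit
2: hit
6: hit
2: hit
4: hit
2: hit
9: miss, frames {4,6,2,9}
6: hit
2: hit
4: hit
7: miss, evict 4, frames {6,2,9,7}
2: hit
4: miss, evict 6, frames {2,9,7,4}
7: hit
2: hit
7: hit
Page faults: 6.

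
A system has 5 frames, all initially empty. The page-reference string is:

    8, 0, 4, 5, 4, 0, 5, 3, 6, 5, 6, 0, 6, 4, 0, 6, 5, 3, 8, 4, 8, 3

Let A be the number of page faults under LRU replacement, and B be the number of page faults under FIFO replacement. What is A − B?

1

Under LRU: F F F F . . . F F . . . . . . . . . F F . . → 8 faults.
Under FIFO: F F F F . . . F F . . . . . . . . . F . . . → 7 faults.
A − B = 8 − 7 = 1.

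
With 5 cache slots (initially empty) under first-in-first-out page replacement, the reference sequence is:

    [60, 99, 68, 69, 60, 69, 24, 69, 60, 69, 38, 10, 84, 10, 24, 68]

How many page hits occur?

60 -> miss, frames [60]
99 -> miss, frames [60, 99]
68 -> miss, frames [60, 99, 68]
69 -> miss, frames [60, 99, 68, 69]
60 -> hit
69 -> hit
24 -> miss, frames [60, 99, 68, 69, 24]
69 -> hit
60 -> hit
69 -> hit
38 -> miss, evict 60, frames [99, 68, 69, 24, 38]
10 -> miss, evict 99, frames [68, 69, 24, 38, 10]
84 -> miss, evict 68, frames [69, 24, 38, 10, 84]
10 -> hit
24 -> hit
68 -> miss, evict 69, frames [24, 38, 10, 84, 68]
Hits: 7.

7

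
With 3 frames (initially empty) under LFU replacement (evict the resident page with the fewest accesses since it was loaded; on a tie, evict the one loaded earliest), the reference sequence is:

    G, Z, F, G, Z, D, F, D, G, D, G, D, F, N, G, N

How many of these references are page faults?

G: fault, frames (G)
Z: fault, frames (G Z)
F: fault, frames (G Z F)
G: hit
Z: hit
D: fault, evict F, frames (G Z D)
F: fault, evict D, frames (G Z F)
D: fault, evict F, frames (G Z D)
G: hit
D: hit
G: hit
D: hit
F: fault, evict Z, frames (G D F)
N: fault, evict F, frames (G D N)
G: hit
N: hit
Page faults: 8.

8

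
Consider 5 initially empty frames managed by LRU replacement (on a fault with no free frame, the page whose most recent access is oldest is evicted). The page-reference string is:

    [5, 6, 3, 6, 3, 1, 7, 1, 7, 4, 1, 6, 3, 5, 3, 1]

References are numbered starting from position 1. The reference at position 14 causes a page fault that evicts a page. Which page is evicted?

7

pos 1: 5 → fault, frames {5}
pos 2: 6 → fault, frames {5,6}
pos 3: 3 → fault, frames {5,6,3}
pos 4: 6 → hit
pos 5: 3 → hit
pos 6: 1 → fault, frames {5,6,3,1}
pos 7: 7 → fault, frames {5,6,3,1,7}
pos 8: 1 → hit
pos 9: 7 → hit
pos 10: 4 → fault, evict 5, frames {6,3,1,7,4}
pos 11: 1 → hit
pos 12: 6 → hit
pos 13: 3 → hit
pos 14: 5 → fault, evict 7, frames {4,1,6,3,5}
At position 14, page 7 is evicted.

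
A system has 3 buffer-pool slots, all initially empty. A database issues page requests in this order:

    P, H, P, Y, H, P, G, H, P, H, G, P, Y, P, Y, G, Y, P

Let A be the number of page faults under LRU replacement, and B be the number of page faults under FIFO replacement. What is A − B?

Under LRU: F F . F . . F . . . . . F . . . . . → 5 faults.
Under FIFO: F F . F . . F . F F . . F . . F . F → 9 faults.
A − B = 5 − 9 = -4.

-4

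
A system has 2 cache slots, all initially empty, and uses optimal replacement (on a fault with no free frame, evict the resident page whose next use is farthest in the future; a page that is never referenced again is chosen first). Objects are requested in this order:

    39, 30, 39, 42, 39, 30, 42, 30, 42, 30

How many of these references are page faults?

39 → miss, frames [39]
30 → miss, frames [39, 30]
39 → hit
42 → miss, evict 30, frames [39, 42]
39 → hit
30 → miss, evict 39, frames [42, 30]
42 → hit
30 → hit
42 → hit
30 → hit
Page faults: 4.

4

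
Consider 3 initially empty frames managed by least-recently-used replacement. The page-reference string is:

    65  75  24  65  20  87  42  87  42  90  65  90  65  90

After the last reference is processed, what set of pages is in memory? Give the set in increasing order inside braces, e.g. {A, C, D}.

{42, 65, 90}

65 → fault, frames [65]
75 → fault, frames [65, 75]
24 → fault, frames [65, 75, 24]
65 → hit
20 → fault, evict 75, frames [24, 65, 20]
87 → fault, evict 24, frames [65, 20, 87]
42 → fault, evict 65, frames [20, 87, 42]
87 → hit
42 → hit
90 → fault, evict 20, frames [87, 42, 90]
65 → fault, evict 87, frames [42, 90, 65]
90 → hit
65 → hit
90 → hit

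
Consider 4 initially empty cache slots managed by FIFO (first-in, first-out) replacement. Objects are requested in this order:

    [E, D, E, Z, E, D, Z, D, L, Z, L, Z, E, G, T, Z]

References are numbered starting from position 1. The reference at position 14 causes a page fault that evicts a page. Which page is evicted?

pos 1: E → fault, frames {E}
pos 2: D → fault, frames {E,D}
pos 3: E → hit
pos 4: Z → fault, frames {E,D,Z}
pos 5: E → hit
pos 6: D → hit
pos 7: Z → hit
pos 8: D → hit
pos 9: L → fault, frames {E,D,Z,L}
pos 10: Z → hit
pos 11: L → hit
pos 12: Z → hit
pos 13: E → hit
pos 14: G → fault, evict E, frames {D,Z,L,G}
At position 14, page E is evicted.

E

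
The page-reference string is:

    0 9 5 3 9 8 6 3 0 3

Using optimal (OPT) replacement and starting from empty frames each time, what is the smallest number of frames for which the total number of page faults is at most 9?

f=1: 10 faults
f=2: 7 faults
f=3: 6 faults
f=4: 6 faults
f=5: 6 faults
f=6: 6 faults
Smallest f with faults ≤ 9 is 2.

2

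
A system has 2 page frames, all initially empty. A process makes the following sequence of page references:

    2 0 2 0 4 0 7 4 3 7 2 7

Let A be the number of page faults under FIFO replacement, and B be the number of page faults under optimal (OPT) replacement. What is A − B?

1

Under FIFO: F F . . F . F . F . F F → 7 faults.
Under OPT: F F . . F . F . F . F . → 6 faults.
A − B = 7 − 6 = 1.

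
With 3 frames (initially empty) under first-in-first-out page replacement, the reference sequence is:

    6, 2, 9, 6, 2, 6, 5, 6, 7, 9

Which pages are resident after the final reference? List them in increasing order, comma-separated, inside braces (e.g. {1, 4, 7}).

6 → fault, frames [6]
2 → fault, frames [6, 2]
9 → fault, frames [6, 2, 9]
6 → hit
2 → hit
6 → hit
5 → fault, evict 6, frames [2, 9, 5]
6 → fault, evict 2, frames [9, 5, 6]
7 → fault, evict 9, frames [5, 6, 7]
9 → fault, evict 5, frames [6, 7, 9]

{6, 7, 9}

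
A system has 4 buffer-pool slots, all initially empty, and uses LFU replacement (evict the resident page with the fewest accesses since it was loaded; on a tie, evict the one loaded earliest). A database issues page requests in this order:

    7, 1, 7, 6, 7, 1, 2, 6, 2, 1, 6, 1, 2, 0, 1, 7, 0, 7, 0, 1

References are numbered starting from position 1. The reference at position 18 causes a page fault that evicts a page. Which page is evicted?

0

pos 1: 7: miss, frames {7}
pos 2: 1: miss, frames {7,1}
pos 3: 7: hit
pos 4: 6: miss, frames {7,1,6}
pos 5: 7: hit
pos 6: 1: hit
pos 7: 2: miss, frames {7,1,6,2}
pos 8: 6: hit
pos 9: 2: hit
pos 10: 1: hit
pos 11: 6: hit
pos 12: 1: hit
pos 13: 2: hit
pos 14: 0: miss, evict 7, frames {1,6,2,0}
pos 15: 1: hit
pos 16: 7: miss, evict 0, frames {1,6,2,7}
pos 17: 0: miss, evict 7, frames {1,6,2,0}
pos 18: 7: miss, evict 0, frames {1,6,2,7}
At position 18, page 0 is evicted.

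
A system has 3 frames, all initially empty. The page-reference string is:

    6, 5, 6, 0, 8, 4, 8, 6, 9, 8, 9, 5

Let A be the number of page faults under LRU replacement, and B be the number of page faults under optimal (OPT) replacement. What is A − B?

Under LRU: F F . F F F . F F . . F → 8 faults.
Under OPT: F F . F F F . . F . . F → 7 faults.
A − B = 8 − 7 = 1.

1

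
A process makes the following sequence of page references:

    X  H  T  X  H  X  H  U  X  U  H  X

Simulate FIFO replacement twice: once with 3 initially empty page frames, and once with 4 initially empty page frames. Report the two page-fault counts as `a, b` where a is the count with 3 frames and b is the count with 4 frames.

6, 4

3 frames: F F F . . . . F F . F . → 6 faults.
4 frames: F F F . . . . F . . . . → 4 faults.
4 < 6: adding a frame reduced faults, as is typical.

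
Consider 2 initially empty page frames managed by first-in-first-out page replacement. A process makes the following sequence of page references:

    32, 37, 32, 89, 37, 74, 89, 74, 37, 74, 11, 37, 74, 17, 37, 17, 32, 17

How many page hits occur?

7

32 → miss, frames [32]
37 → miss, frames [32, 37]
32 → hit
89 → miss, evict 32, frames [37, 89]
37 → hit
74 → miss, evict 37, frames [89, 74]
89 → hit
74 → hit
37 → miss, evict 89, frames [74, 37]
74 → hit
11 → miss, evict 74, frames [37, 11]
37 → hit
74 → miss, evict 37, frames [11, 74]
17 → miss, evict 11, frames [74, 17]
37 → miss, evict 74, frames [17, 37]
17 → hit
32 → miss, evict 17, frames [37, 32]
17 → miss, evict 37, frames [32, 17]
Hits: 7.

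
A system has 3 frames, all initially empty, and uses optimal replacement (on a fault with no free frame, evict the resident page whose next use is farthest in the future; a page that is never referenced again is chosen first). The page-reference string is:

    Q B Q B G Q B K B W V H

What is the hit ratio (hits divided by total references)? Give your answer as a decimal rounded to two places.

0.42

Q -> fault, frames (Q)
B -> fault, frames (Q B)
Q -> hit
B -> hit
G -> fault, frames (Q B G)
Q -> hit
B -> hit
K -> fault, evict G, frames (Q B K)
B -> hit
W -> fault, evict K, frames (Q B W)
V -> fault, evict W, frames (Q B V)
H -> fault, evict V, frames (Q B H)
Hits: 5 of 12 references → 5/12 = 0.4167.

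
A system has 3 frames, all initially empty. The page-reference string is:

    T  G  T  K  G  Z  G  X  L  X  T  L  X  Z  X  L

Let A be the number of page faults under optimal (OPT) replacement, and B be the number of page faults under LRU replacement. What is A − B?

Under OPT: F F . F . F . F F . . . . F . . → 7 faults.
Under LRU: F F . F . F . F F . F . . F . . → 8 faults.
A − B = 7 − 8 = -1.

-1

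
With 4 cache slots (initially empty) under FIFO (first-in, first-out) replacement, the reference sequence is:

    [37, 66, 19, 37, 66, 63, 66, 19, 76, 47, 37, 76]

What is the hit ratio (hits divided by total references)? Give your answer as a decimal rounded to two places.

0.42

37 → fault, frames (37)
66 → fault, frames (37 66)
19 → fault, frames (37 66 19)
37 → hit
66 → hit
63 → fault, frames (37 66 19 63)
66 → hit
19 → hit
76 → fault, evict 37, frames (66 19 63 76)
47 → fault, evict 66, frames (19 63 76 47)
37 → fault, evict 19, frames (63 76 47 37)
76 → hit
Hits: 5 of 12 references → 5/12 = 0.4167.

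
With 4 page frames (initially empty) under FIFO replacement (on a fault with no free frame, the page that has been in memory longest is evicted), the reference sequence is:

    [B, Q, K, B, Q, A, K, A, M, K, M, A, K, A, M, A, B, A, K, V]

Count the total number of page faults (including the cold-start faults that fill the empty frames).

7

B: fault, frames {B}
Q: fault, frames {B,Q}
K: fault, frames {B,Q,K}
B: hit
Q: hit
A: fault, frames {B,Q,K,A}
K: hit
A: hit
M: fault, evict B, frames {Q,K,A,M}
K: hit
M: hit
A: hit
K: hit
A: hit
M: hit
A: hit
B: fault, evict Q, frames {K,A,M,B}
A: hit
K: hit
V: fault, evict K, frames {A,M,B,V}
Page faults: 7.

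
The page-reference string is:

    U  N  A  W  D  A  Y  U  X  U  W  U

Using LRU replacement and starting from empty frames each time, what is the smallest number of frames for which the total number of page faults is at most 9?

f=1: 12 faults
f=2: 10 faults
f=3: 9 faults
f=4: 9 faults
f=5: 9 faults
f=6: 7 faults
f=7: 7 faults
Smallest f with faults ≤ 9 is 3.

3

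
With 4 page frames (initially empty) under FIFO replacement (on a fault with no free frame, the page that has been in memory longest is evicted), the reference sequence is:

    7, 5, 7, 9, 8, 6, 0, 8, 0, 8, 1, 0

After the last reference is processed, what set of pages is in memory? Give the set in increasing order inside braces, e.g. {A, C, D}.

7 -> miss, frames [7]
5 -> miss, frames [7, 5]
7 -> hit
9 -> miss, frames [7, 5, 9]
8 -> miss, frames [7, 5, 9, 8]
6 -> miss, evict 7, frames [5, 9, 8, 6]
0 -> miss, evict 5, frames [9, 8, 6, 0]
8 -> hit
0 -> hit
8 -> hit
1 -> miss, evict 9, frames [8, 6, 0, 1]
0 -> hit

{0, 1, 6, 8}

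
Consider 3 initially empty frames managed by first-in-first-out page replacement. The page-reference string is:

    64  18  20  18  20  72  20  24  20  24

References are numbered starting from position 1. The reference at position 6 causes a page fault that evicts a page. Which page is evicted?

pos 1: 64: fault, frames (64)
pos 2: 18: fault, frames (64 18)
pos 3: 20: fault, frames (64 18 20)
pos 4: 18: hit
pos 5: 20: hit
pos 6: 72: fault, evict 64, frames (18 20 72)
At position 6, page 64 is evicted.

64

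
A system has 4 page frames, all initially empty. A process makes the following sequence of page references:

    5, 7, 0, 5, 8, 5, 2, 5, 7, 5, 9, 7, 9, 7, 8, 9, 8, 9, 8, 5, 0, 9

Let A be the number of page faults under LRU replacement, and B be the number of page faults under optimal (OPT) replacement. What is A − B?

Under LRU: F F F . F . F . F . F . . . F . . . . . F . → 9 faults.
Under OPT: F F F . F . F . . . F . . . . . . . . . F . → 7 faults.
A − B = 9 − 7 = 2.

2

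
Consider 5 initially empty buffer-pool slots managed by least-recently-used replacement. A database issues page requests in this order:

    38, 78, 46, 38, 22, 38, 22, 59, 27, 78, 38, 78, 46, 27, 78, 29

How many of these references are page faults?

9

38: fault, frames (38)
78: fault, frames (38 78)
46: fault, frames (38 78 46)
38: hit
22: fault, frames (78 46 38 22)
38: hit
22: hit
59: fault, frames (78 46 38 22 59)
27: fault, evict 78, frames (46 38 22 59 27)
78: fault, evict 46, frames (38 22 59 27 78)
38: hit
78: hit
46: fault, evict 22, frames (59 27 38 78 46)
27: hit
78: hit
29: fault, evict 59, frames (38 46 27 78 29)
Page faults: 9.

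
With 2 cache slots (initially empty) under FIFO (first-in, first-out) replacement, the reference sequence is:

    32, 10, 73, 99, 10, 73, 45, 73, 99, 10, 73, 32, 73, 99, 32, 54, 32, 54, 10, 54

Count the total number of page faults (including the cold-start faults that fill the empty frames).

32 -> fault, frames {32}
10 -> fault, frames {32,10}
73 -> fault, evict 32, frames {10,73}
99 -> fault, evict 10, frames {73,99}
10 -> fault, evict 73, frames {99,10}
73 -> fault, evict 99, frames {10,73}
45 -> fault, evict 10, frames {73,45}
73 -> hit
99 -> fault, evict 73, frames {45,99}
10 -> fault, evict 45, frames {99,10}
73 -> fault, evict 99, frames {10,73}
32 -> fault, evict 10, frames {73,32}
73 -> hit
99 -> fault, evict 73, frames {32,99}
32 -> hit
54 -> fault, evict 32, frames {99,54}
32 -> fault, evict 99, frames {54,32}
54 -> hit
10 -> fault, evict 54, frames {32,10}
54 -> fault, evict 32, frames {10,54}
Page faults: 16.

16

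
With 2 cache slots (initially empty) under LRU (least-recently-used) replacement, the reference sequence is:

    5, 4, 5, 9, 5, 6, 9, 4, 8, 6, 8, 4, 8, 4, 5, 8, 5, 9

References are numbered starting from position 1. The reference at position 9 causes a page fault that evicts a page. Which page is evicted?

9

pos 1: 5 -> miss, frames [5]
pos 2: 4 -> miss, frames [5, 4]
pos 3: 5 -> hit
pos 4: 9 -> miss, evict 4, frames [5, 9]
pos 5: 5 -> hit
pos 6: 6 -> miss, evict 9, frames [5, 6]
pos 7: 9 -> miss, evict 5, frames [6, 9]
pos 8: 4 -> miss, evict 6, frames [9, 4]
pos 9: 8 -> miss, evict 9, frames [4, 8]
At position 9, page 9 is evicted.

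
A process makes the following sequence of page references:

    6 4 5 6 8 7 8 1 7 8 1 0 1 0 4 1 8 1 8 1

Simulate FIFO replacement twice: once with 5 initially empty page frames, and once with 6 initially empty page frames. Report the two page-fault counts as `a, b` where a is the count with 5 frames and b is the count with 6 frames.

8, 7

5 frames: F F F . F F . F . . . F . . F . . . . . → 8 faults.
6 frames: F F F . F F . F . . . F . . . . . . . . → 7 faults.
7 < 8: adding a frame reduced faults, as is typical.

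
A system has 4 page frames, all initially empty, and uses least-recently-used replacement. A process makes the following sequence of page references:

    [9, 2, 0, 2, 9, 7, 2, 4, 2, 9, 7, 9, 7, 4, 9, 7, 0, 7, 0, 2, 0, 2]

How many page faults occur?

9 -> fault, frames [9]
2 -> fault, frames [9, 2]
0 -> fault, frames [9, 2, 0]
2 -> hit
9 -> hit
7 -> fault, frames [0, 2, 9, 7]
2 -> hit
4 -> fault, evict 0, frames [9, 7, 2, 4]
2 -> hit
9 -> hit
7 -> hit
9 -> hit
7 -> hit
4 -> hit
9 -> hit
7 -> hit
0 -> fault, evict 2, frames [4, 9, 7, 0]
7 -> hit
0 -> hit
2 -> fault, evict 4, frames [9, 7, 0, 2]
0 -> hit
2 -> hit
Page faults: 7.

7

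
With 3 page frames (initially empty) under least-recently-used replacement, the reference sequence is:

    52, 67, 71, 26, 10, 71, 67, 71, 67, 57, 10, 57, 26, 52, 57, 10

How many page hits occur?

52 -> miss, frames {52}
67 -> miss, frames {52,67}
71 -> miss, frames {52,67,71}
26 -> miss, evict 52, frames {67,71,26}
10 -> miss, evict 67, frames {71,26,10}
71 -> hit
67 -> miss, evict 26, frames {10,71,67}
71 -> hit
67 -> hit
57 -> miss, evict 10, frames {71,67,57}
10 -> miss, evict 71, frames {67,57,10}
57 -> hit
26 -> miss, evict 67, frames {10,57,26}
52 -> miss, evict 10, frames {57,26,52}
57 -> hit
10 -> miss, evict 26, frames {52,57,10}
Hits: 5.

5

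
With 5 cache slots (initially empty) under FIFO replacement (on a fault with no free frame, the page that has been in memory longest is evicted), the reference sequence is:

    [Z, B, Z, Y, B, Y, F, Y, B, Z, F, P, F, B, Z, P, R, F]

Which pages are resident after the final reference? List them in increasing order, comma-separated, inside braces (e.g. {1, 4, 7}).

{B, F, P, R, Y}

Z → fault, frames [Z]
B → fault, frames [Z, B]
Z → hit
Y → fault, frames [Z, B, Y]
B → hit
Y → hit
F → fault, frames [Z, B, Y, F]
Y → hit
B → hit
Z → hit
F → hit
P → fault, frames [Z, B, Y, F, P]
F → hit
B → hit
Z → hit
P → hit
R → fault, evict Z, frames [B, Y, F, P, R]
F → hit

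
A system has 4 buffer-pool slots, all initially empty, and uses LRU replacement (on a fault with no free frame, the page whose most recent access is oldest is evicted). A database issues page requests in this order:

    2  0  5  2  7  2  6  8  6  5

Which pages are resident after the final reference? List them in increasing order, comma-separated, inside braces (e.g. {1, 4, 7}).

{2, 5, 6, 8}

2: miss, frames (2)
0: miss, frames (2 0)
5: miss, frames (2 0 5)
2: hit
7: miss, frames (0 5 2 7)
2: hit
6: miss, evict 0, frames (5 7 2 6)
8: miss, evict 5, frames (7 2 6 8)
6: hit
5: miss, evict 7, frames (2 8 6 5)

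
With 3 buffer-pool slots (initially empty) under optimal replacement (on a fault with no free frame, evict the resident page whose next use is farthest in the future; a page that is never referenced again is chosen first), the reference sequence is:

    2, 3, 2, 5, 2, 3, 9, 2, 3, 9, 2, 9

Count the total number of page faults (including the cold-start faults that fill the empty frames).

2 → fault, frames [2]
3 → fault, frames [2, 3]
2 → hit
5 → fault, frames [2, 3, 5]
2 → hit
3 → hit
9 → fault, evict 5, frames [2, 3, 9]
2 → hit
3 → hit
9 → hit
2 → hit
9 → hit
Page faults: 4.

4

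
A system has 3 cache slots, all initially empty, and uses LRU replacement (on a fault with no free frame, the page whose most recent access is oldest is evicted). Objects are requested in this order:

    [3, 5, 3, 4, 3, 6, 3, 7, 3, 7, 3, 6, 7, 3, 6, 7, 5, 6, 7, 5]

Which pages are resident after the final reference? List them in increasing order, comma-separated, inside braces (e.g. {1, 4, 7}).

3 -> fault, frames (3)
5 -> fault, frames (3 5)
3 -> hit
4 -> fault, frames (5 3 4)
3 -> hit
6 -> fault, evict 5, frames (4 3 6)
3 -> hit
7 -> fault, evict 4, frames (6 3 7)
3 -> hit
7 -> hit
3 -> hit
6 -> hit
7 -> hit
3 -> hit
6 -> hit
7 -> hit
5 -> fault, evict 3, frames (6 7 5)
6 -> hit
7 -> hit
5 -> hit

{5, 6, 7}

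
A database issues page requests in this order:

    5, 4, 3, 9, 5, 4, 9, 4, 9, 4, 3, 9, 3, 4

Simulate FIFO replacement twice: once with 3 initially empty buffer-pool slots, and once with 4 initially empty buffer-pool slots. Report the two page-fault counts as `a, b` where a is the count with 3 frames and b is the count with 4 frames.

3 frames: F F F F F F . . . . F F . . → 8 faults.
4 frames: F F F F . . . . . . . . . . → 4 faults.
4 < 8: adding a frame reduced faults, as is typical.

8, 4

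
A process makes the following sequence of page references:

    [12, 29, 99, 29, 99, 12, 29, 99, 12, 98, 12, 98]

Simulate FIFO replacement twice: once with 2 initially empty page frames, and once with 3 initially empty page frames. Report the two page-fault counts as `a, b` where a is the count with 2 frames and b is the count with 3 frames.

8, 5

2 frames: F F F . . F F F F F . . → 8 faults.
3 frames: F F F . . . . . . F F . → 5 faults.
5 < 8: adding a frame reduced faults, as is typical.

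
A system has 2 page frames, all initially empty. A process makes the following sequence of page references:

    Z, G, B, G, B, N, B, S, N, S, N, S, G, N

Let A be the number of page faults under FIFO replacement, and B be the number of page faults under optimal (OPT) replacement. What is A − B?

Under FIFO: F F F . . F . F . . . . F F → 7 faults.
Under OPT: F F F . . F . F . . . . F . → 6 faults.
A − B = 7 − 6 = 1.

1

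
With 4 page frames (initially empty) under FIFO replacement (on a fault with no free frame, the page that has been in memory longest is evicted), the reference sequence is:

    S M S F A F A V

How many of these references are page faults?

S -> fault, frames [S]
M -> fault, frames [S, M]
S -> hit
F -> fault, frames [S, M, F]
A -> fault, frames [S, M, F, A]
F -> hit
A -> hit
V -> fault, evict S, frames [M, F, A, V]
Page faults: 5.

5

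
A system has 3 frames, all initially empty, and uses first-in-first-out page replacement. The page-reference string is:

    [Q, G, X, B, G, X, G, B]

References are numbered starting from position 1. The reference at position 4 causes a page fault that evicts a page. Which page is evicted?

pos 1: Q → miss, frames {Q}
pos 2: G → miss, frames {Q,G}
pos 3: X → miss, frames {Q,G,X}
pos 4: B → miss, evict Q, frames {G,X,B}
At position 4, page Q is evicted.

Q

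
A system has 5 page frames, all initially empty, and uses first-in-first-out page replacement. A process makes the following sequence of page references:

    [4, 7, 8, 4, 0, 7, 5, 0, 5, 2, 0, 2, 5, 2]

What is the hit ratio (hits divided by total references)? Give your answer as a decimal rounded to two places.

4 -> miss, frames [4]
7 -> miss, frames [4, 7]
8 -> miss, frames [4, 7, 8]
4 -> hit
0 -> miss, frames [4, 7, 8, 0]
7 -> hit
5 -> miss, frames [4, 7, 8, 0, 5]
0 -> hit
5 -> hit
2 -> miss, evict 4, frames [7, 8, 0, 5, 2]
0 -> hit
2 -> hit
5 -> hit
2 -> hit
Hits: 8 of 14 references → 8/14 = 0.5714.

0.57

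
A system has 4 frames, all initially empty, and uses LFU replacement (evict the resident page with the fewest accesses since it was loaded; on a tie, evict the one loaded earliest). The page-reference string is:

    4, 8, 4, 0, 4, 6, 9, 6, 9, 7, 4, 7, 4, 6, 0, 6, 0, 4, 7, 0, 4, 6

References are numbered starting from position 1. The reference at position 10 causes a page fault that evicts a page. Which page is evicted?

pos 1: 4 -> miss, frames [4]
pos 2: 8 -> miss, frames [4, 8]
pos 3: 4 -> hit
pos 4: 0 -> miss, frames [4, 8, 0]
pos 5: 4 -> hit
pos 6: 6 -> miss, frames [4, 8, 0, 6]
pos 7: 9 -> miss, evict 8, frames [4, 0, 6, 9]
pos 8: 6 -> hit
pos 9: 9 -> hit
pos 10: 7 -> miss, evict 0, frames [4, 6, 9, 7]
At position 10, page 0 is evicted.

0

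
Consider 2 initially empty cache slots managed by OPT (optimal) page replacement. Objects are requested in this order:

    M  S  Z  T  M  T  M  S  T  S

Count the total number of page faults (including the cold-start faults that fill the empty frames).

M: fault, frames (M)
S: fault, frames (M S)
Z: fault, evict S, frames (M Z)
T: fault, evict Z, frames (M T)
M: hit
T: hit
M: hit
S: fault, evict M, frames (T S)
T: hit
S: hit
Page faults: 5.

5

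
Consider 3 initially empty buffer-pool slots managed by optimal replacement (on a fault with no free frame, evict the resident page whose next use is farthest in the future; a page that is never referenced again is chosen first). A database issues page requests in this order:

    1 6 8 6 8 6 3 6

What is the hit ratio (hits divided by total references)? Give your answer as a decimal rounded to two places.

1 → fault, frames [1]
6 → fault, frames [1, 6]
8 → fault, frames [1, 6, 8]
6 → hit
8 → hit
6 → hit
3 → fault, evict 8, frames [1, 6, 3]
6 → hit
Hits: 4 of 8 references → 4/8 = 0.5000.

0.50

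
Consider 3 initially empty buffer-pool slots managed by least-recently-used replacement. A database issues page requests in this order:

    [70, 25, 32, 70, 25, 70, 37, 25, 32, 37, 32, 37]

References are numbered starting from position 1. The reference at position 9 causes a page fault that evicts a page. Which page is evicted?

70

pos 1: 70 → fault, frames {70}
pos 2: 25 → fault, frames {70,25}
pos 3: 32 → fault, frames {70,25,32}
pos 4: 70 → hit
pos 5: 25 → hit
pos 6: 70 → hit
pos 7: 37 → fault, evict 32, frames {25,70,37}
pos 8: 25 → hit
pos 9: 32 → fault, evict 70, frames {37,25,32}
At position 9, page 70 is evicted.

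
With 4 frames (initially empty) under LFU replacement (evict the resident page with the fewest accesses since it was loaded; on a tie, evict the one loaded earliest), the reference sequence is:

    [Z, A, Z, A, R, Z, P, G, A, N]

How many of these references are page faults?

Z → fault, frames (Z)
A → fault, frames (Z A)
Z → hit
A → hit
R → fault, frames (Z A R)
Z → hit
P → fault, frames (Z A R P)
G → fault, evict R, frames (Z A P G)
A → hit
N → fault, evict P, frames (Z A G N)
Page faults: 6.

6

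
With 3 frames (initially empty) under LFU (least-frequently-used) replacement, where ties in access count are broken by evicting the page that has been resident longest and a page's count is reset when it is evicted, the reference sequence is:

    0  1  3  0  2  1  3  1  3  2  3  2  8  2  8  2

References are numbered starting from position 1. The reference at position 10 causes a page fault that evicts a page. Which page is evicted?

0

pos 1: 0: fault, frames [0]
pos 2: 1: fault, frames [0, 1]
pos 3: 3: fault, frames [0, 1, 3]
pos 4: 0: hit
pos 5: 2: fault, evict 1, frames [0, 3, 2]
pos 6: 1: fault, evict 3, frames [0, 2, 1]
pos 7: 3: fault, evict 2, frames [0, 1, 3]
pos 8: 1: hit
pos 9: 3: hit
pos 10: 2: fault, evict 0, frames [1, 3, 2]
At position 10, page 0 is evicted.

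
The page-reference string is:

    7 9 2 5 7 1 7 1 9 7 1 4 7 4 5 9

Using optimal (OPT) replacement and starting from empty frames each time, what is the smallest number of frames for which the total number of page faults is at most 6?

f=1: 16 faults
f=2: 10 faults
f=3: 7 faults
f=4: 6 faults
f=5: 6 faults
f=6: 6 faults
Smallest f with faults ≤ 6 is 4.

4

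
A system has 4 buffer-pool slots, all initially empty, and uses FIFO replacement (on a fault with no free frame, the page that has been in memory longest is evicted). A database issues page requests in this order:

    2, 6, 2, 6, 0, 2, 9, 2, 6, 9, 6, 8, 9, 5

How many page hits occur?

8

2 → fault, frames {2}
6 → fault, frames {2,6}
2 → hit
6 → hit
0 → fault, frames {2,6,0}
2 → hit
9 → fault, frames {2,6,0,9}
2 → hit
6 → hit
9 → hit
6 → hit
8 → fault, evict 2, frames {6,0,9,8}
9 → hit
5 → fault, evict 6, frames {0,9,8,5}
Hits: 8.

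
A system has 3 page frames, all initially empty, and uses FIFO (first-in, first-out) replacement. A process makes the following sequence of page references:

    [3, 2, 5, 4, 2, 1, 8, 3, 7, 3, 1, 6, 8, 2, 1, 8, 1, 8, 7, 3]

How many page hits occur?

3 -> fault, frames (3)
2 -> fault, frames (3 2)
5 -> fault, frames (3 2 5)
4 -> fault, evict 3, frames (2 5 4)
2 -> hit
1 -> fault, evict 2, frames (5 4 1)
8 -> fault, evict 5, frames (4 1 8)
3 -> fault, evict 4, frames (1 8 3)
7 -> fault, evict 1, frames (8 3 7)
3 -> hit
1 -> fault, evict 8, frames (3 7 1)
6 -> fault, evict 3, frames (7 1 6)
8 -> fault, evict 7, frames (1 6 8)
2 -> fault, evict 1, frames (6 8 2)
1 -> fault, evict 6, frames (8 2 1)
8 -> hit
1 -> hit
8 -> hit
7 -> fault, evict 8, frames (2 1 7)
3 -> fault, evict 2, frames (1 7 3)
Hits: 5.

5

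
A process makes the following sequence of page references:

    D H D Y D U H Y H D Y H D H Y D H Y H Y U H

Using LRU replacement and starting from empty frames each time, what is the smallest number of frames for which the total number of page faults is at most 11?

3

f=1: 22 faults
f=2: 16 faults
f=3: 8 faults
f=4: 4 faults
Smallest f with faults ≤ 11 is 3.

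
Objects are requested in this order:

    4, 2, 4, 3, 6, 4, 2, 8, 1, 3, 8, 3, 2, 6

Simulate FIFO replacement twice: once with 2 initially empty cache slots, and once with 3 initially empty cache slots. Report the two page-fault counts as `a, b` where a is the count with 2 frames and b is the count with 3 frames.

12, 11

2 frames: F F . F F F F F F F F . F F → 12 faults.
3 frames: F F . F F F F F F F . . F F → 11 faults.
11 < 12: adding a frame reduced faults, as is typical.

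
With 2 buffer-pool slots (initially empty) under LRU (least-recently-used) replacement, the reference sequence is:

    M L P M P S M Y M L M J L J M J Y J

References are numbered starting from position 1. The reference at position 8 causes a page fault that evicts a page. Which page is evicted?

pos 1: M -> miss, frames {M}
pos 2: L -> miss, frames {M,L}
pos 3: P -> miss, evict M, frames {L,P}
pos 4: M -> miss, evict L, frames {P,M}
pos 5: P -> hit
pos 6: S -> miss, evict M, frames {P,S}
pos 7: M -> miss, evict P, frames {S,M}
pos 8: Y -> miss, evict S, frames {M,Y}
At position 8, page S is evicted.

S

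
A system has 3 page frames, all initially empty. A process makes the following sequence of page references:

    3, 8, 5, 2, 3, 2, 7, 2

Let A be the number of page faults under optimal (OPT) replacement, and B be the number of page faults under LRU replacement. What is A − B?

-1

Under OPT: F F F F . . F . → 5 faults.
Under LRU: F F F F F . F . → 6 faults.
A − B = 5 − 6 = -1.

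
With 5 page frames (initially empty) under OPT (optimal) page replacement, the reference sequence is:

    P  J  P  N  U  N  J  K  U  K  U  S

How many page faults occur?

6

P -> fault, frames [P]
J -> fault, frames [P, J]
P -> hit
N -> fault, frames [P, J, N]
U -> fault, frames [P, J, N, U]
N -> hit
J -> hit
K -> fault, frames [P, J, N, U, K]
U -> hit
K -> hit
U -> hit
S -> fault, evict K, frames [P, J, N, U, S]
Page faults: 6.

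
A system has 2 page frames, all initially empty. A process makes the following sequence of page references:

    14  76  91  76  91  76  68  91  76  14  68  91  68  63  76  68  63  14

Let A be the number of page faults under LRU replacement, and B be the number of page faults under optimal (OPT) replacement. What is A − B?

3

Under LRU: F F F . . . F F F F F F . F F F F F → 14 faults.
Under OPT: F F F . . . F . F F . F . F F . F F → 11 faults.
A − B = 14 − 11 = 3.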